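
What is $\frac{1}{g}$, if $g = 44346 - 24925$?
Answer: $\frac{1}{19421} \approx 5.1491 \cdot 10^{-5}$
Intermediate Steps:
$g = 19421$
$\frac{1}{g} = \frac{1}{19421}$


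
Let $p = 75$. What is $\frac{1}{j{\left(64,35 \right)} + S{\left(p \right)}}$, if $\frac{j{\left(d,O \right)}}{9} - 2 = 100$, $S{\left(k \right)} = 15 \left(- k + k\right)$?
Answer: $\frac{1}{918} \approx 0.0010893$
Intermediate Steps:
$S{\left(k \right)} = 0$ ($S{\left(k \right)} = 15 \cdot 0 = 0$)
$j{\left(d,O \right)} = 918$ ($j{\left(d,O \right)} = 18 + 9 \cdot 100 = 18 + 900 = 918$)
$\frac{1}{j{\left(64,35 \right)} + S{\left(p \right)}} = \frac{1}{918 + 0} = \frac{1}{918}$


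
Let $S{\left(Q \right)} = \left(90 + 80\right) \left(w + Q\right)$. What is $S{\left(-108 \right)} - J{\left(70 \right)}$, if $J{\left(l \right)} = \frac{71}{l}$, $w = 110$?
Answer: $\frac{23729}{70} \approx 338.99$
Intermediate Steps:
$S{\left(Q \right)} = 18700 + 170 Q$ ($S{\left(Q \right)} = \left(90 + 80\right) \left(110 + Q\right) = 170 \left(110 + Q\right) = 18700 + 170 Q$)
$S{\left(-108 \right)} - J{\left(70 \right)} = \left(18700 + 170 \left(-108\right)\right) - \frac{71}{70} = \left(18700 - 18360\right) - 71 \cdot \frac{1}{70} = 340 - \frac{71}{70} = \frac{23729}{70}$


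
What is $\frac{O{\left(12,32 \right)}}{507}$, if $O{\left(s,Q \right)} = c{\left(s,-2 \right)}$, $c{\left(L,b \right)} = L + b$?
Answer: $\frac{10}{507} \approx 0.019724$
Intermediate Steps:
$O{\left(s,Q \right)} = -2 + s$ ($O{\left(s,Q \right)} = s - 2 = -2 + s$)
$\frac{O{\left(12,32 \right)}}{507} = \frac{-2 + 12}{507} = 10 \cdot \frac{1}{507} = \frac{10}{507}$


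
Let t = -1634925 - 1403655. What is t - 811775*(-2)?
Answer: -1415030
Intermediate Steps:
t = -3038580
t - 811775*(-2) = -3038580 - 811775*(-2) = -3038580 - 1*(-1623550) = -3038580 + 1623550 = -1415030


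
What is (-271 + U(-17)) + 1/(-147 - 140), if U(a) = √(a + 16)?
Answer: -77778/287 + I ≈ -271.0 + 1.0*I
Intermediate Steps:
U(a) = √(16 + a)
(-271 + U(-17)) + 1/(-147 - 140) = (-271 + √(16 - 17)) + 1/(-147 - 140) = (-271 + √(-1)) + 1/(-287) = (-271 + I) - 1/287 = -77778/287 + I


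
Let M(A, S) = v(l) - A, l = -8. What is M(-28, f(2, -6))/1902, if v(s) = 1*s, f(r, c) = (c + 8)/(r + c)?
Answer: 10/951 ≈ 0.010515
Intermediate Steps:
f(r, c) = (8 + c)/(c + r)
v(s) = s
M(A, S) = -8 - A
M(-28, f(2, -6))/1902 = (-8 - 1*(-28))/1902 = (-8 + 28)*(1/1902) = 20*(1/1902) = 10/951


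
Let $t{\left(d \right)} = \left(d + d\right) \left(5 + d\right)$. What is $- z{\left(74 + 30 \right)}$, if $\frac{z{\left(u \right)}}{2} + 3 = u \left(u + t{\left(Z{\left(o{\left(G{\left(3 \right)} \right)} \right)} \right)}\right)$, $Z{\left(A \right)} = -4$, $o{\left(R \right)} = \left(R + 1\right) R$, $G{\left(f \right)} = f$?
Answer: $-19962$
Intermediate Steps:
$o{\left(R \right)} = R \left(1 + R\right)$ ($o{\left(R \right)} = \left(1 + R\right) R = R \left(1 + R\right)$)
$t{\left(d \right)} = 2 d \left(5 + d\right)$
$z{\left(u \right)} = -6 + 2 u \left(-8 + u\right)$ ($z{\left(u \right)} = -6 + 2 u \left(u + 2 \left(-4\right) \left(5 - 4\right)\right) = -6 + 2 u \left(u + 2 \left(-4\right) 1\right) = -6 + 2 u \left(u - 8\right) = -6 + 2 u \left(-8 + u\right)$)
$- z{\left(74 + 30 \right)} = - (-6 - 16 \left(74 + 30\right) + 2 \left(74 + 30\right)^{2}) = - (-6 - 1664 + 2 \cdot 104^{2}) = - (-6 - 1664 + 2 \cdot 10816) = - (-6 - 1664 + 21632) = \left(-1\right) 19962 = -19962$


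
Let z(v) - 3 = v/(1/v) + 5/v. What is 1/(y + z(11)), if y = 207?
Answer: 11/3646 ≈ 0.0030170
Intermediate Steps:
z(v) = 3 + v² + 5/v (z(v) = 3 + (v/(1/v) + 5/v) = 3 + (v*v + 5/v) = 3 + (v² + 5/v) = 3 + v² + 5/v)
1/(y + z(11)) = 1/(207 + (3 + 11² + 5/11)) = 1/(207 + (3 + 121 + 5*(1/11))) = 1/(207 + (3 + 121 + 5/11)) = 1/(207 + 1369/11) = 1/(3646/11) = 11/3646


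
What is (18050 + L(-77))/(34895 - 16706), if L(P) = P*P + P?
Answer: 23902/18189 ≈ 1.3141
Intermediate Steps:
L(P) = P + P² (L(P) = P² + P = P + P²)
(18050 + L(-77))/(34895 - 16706) = (18050 - 77*(1 - 77))/(34895 - 16706) = (18050 - 77*(-76))/18189 = (18050 + 5852)*(1/18189) = 23902*(1/18189) = 23902/18189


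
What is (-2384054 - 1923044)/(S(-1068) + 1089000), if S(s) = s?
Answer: -2153549/543966 ≈ -3.9590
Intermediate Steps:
(-2384054 - 1923044)/(S(-1068) + 1089000) = (-2384054 - 1923044)/(-1068 + 1089000) = -4307098/1087932 = -4307098*1/1087932 = -2153549/543966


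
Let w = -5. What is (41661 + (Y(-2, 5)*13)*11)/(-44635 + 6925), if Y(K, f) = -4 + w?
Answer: -2243/2095 ≈ -1.0706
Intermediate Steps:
Y(K, f) = -9 (Y(K, f) = -4 - 5 = -9)
(41661 + (Y(-2, 5)*13)*11)/(-44635 + 6925) = (41661 - 9*13*11)/(-44635 + 6925) = (41661 - 117*11)/(-37710) = (41661 - 1287)*(-1/37710) = 40374*(-1/37710) = -2243/2095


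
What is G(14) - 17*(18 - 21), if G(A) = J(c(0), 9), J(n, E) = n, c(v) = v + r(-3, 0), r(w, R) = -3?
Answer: 48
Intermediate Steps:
c(v) = -3 + v (c(v) = v - 3 = -3 + v)
G(A) = -3 (G(A) = -3 + 0 = -3)
G(14) - 17*(18 - 21) = -3 - 17*(18 - 21) = -3 - 17*(-3) = -3 + 51 = 48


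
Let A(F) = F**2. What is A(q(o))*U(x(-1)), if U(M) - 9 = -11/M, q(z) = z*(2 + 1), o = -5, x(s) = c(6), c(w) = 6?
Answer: 3225/2 ≈ 1612.5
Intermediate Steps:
x(s) = 6
q(z) = 3*z (q(z) = z*3 = 3*z)
U(M) = 9 - 11/M
A(q(o))*U(x(-1)) = (3*(-5))**2*(9 - 11/6) = (-15)**2*(9 - 11*1/6) = 225*(9 - 11/6) = 225*(43/6) = 3225/2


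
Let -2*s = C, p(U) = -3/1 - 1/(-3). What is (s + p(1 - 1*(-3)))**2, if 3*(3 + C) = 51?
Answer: 841/9 ≈ 93.444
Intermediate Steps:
C = 14 (C = -3 + (1/3)*51 = -3 + 17 = 14)
p(U) = -8/3 (p(U) = -3*1 - 1*(-1/3) = -3 + 1/3 = -8/3)
s = -7 (s = -1/2*14 = -7)
(s + p(1 - 1*(-3)))**2 = (-7 - 8/3)**2 = (-29/3)**2 = 841/9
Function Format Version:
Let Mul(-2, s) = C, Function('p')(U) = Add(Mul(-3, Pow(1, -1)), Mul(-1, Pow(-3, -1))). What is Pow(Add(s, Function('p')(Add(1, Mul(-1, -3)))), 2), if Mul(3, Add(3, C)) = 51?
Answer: Rational(841, 9) ≈ 93.444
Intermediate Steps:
C = 14 (C = Add(-3, Mul(Rational(1, 3), 51)) = Add(-3, 17) = 14)
Function('p')(U) = Rational(-8, 3) (Function('p')(U) = Add(Mul(-3, 1), Mul(-1, Rational(-1, 3))) = Add(-3, Rational(1, 3)) = Rational(-8, 3))
s = -7 (s = Mul(Rational(-1, 2), 14) = -7)
Pow(Add(s, Function('p')(Add(1, Mul(-1, -3)))), 2) = Pow(Add(-7, Rational(-8, 3)), 2) = Pow(Rational(-29, 3), 2) = Rational(841, 9)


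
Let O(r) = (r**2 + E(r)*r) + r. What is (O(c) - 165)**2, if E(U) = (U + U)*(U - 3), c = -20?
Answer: 330694225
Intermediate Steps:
E(U) = 2*U*(-3 + U) (E(U) = (2*U)*(-3 + U) = 2*U*(-3 + U))
O(r) = r + r**2 + 2*r**2*(-3 + r) (O(r) = (r**2 + (2*r*(-3 + r))*r) + r = (r**2 + 2*r**2*(-3 + r)) + r = r + r**2 + 2*r**2*(-3 + r))
(O(c) - 165)**2 = (-20*(1 - 20 + 2*(-20)*(-3 - 20)) - 165)**2 = (-20*(1 - 20 + 2*(-20)*(-23)) - 165)**2 = (-20*(1 - 20 + 920) - 165)**2 = (-20*901 - 165)**2 = (-18020 - 165)**2 = (-18185)**2 = 330694225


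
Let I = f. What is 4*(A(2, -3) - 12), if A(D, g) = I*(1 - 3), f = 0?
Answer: -48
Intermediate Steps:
I = 0
A(D, g) = 0 (A(D, g) = 0*(1 - 3) = 0*(-2) = 0)
4*(A(2, -3) - 12) = 4*(0 - 12) = 4*(-12) = -48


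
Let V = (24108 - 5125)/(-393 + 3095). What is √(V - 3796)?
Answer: I*√27662559918/2702 ≈ 61.555*I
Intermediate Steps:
V = 18983/2702 ≈ 7.0255
√(V - 3796) = √(18983/2702 - 3796) = √(-10237809/2702) = I*√27662559918/2702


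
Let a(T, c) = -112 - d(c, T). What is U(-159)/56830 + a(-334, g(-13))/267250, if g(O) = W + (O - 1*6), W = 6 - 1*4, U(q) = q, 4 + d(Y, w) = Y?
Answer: -2383214/759390875 ≈ -0.0031383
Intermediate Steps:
d(Y, w) = -4 + Y
W = 2 (W = 6 - 4 = 2)
g(O) = -4 + O (g(O) = 2 + (O - 1*6) = 2 + (O - 6) = 2 + (-6 + O) = -4 + O)
a(T, c) = -108 - c (a(T, c) = -112 - (-4 + c) = -112 + (4 - c) = -108 - c)
U(-159)/56830 + a(-334, g(-13))/267250 = -159/56830 + (-108 - (-4 - 13))/267250 = -159*1/56830 + (-108 - 1*(-17))*(1/267250) = -159/56830 + (-108 + 17)*(1/267250) = -159/56830 - 91*1/267250 = -159/56830 - 91/267250 = -2383214/759390875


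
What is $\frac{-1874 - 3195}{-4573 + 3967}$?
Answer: $\frac{5069}{606} \approx 8.3647$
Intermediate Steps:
$\frac{-1874 - 3195}{-4573 + 3967} = - \frac{5069}{-606} = \left(-5069\right) \left(- \frac{1}{606}\right) = \frac{5069}{606}$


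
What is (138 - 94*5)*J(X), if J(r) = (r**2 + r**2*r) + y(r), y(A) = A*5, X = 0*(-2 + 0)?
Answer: 0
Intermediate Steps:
X = 0 (X = 0*(-2) = 0)
y(A) = 5*A
J(r) = r**2 + r**3 + 5*r (J(r) = (r**2 + r**2*r) + 5*r = (r**2 + r**3) + 5*r = r**2 + r**3 + 5*r)
(138 - 94*5)*J(X) = (138 - 94*5)*(0*(5 + 0 + 0**2)) = (138 - 470)*(0*(5 + 0 + 0)) = -0*5 = -332*0 = 0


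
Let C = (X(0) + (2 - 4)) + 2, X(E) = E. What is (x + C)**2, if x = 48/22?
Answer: 576/121 ≈ 4.7603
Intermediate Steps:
x = 24/11 (x = 48*(1/22) = 24/11 ≈ 2.1818)
C = 0 (C = (0 + (2 - 4)) + 2 = (0 - 2) + 2 = -2 + 2 = 0)
(x + C)**2 = (24/11 + 0)**2 = (24/11)**2 = 576/121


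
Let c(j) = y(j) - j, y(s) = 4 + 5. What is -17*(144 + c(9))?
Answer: -2448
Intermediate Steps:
y(s) = 9
c(j) = 9 - j
-17*(144 + c(9)) = -17*(144 + (9 - 1*9)) = -17*(144 + (9 - 9)) = -17*(144 + 0) = -17*144 = -2448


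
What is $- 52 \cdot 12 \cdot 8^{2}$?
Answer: $-39936$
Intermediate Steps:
$- 52 \cdot 12 \cdot 8^{2} = - 52 \cdot 12 \cdot 64 = \left(-52\right) 768 = -39936$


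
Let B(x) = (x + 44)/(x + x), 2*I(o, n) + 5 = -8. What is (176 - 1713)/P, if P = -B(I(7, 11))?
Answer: -39962/75 ≈ -532.83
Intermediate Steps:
I(o, n) = -13/2 (I(o, n) = -5/2 + (½)*(-8) = -5/2 - 4 = -13/2)
B(x) = (44 + x)/(2*x) (B(x) = (44 + x)/((2*x)) = (44 + x)*(1/(2*x)) = (44 + x)/(2*x))
P = 75/26 (P = -(44 - 13/2)/(2*(-13/2)) = -(-2)*75/(2*13*2) = -1*(-75/26) = 75/26 ≈ 2.8846)
(176 - 1713)/P = (176 - 1713)/(75/26) = -1537*26/75 = -39962/75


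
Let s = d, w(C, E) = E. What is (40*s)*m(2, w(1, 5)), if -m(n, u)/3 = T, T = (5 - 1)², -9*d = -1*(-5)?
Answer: 3200/3 ≈ 1066.7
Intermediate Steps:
d = -5/9 (d = -(-1)*(-5)/9 = -⅑*5 = -5/9 ≈ -0.55556)
s = -5/9 ≈ -0.55556
T = 16 (T = 4² = 16)
m(n, u) = -48 (m(n, u) = -3*16 = -48)
(40*s)*m(2, w(1, 5)) = (40*(-5/9))*(-48) = -200/9*(-48) = 3200/3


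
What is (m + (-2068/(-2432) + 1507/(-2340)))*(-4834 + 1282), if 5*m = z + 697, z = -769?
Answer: 186791207/3705 ≈ 50416.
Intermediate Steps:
m = -72/5 (m = (-769 + 697)/5 = (1/5)*(-72) = -72/5 ≈ -14.400)
(m + (-2068/(-2432) + 1507/(-2340)))*(-4834 + 1282) = (-72/5 + (-2068/(-2432) + 1507/(-2340)))*(-4834 + 1282) = (-72/5 + (-2068*(-1/2432) + 1507*(-1/2340)))*(-3552) = (-72/5 + (517/608 - 1507/2340))*(-3552) = (-72/5 + 73381/355680)*(-3552) = -5048411/355680*(-3552) = 186791207/3705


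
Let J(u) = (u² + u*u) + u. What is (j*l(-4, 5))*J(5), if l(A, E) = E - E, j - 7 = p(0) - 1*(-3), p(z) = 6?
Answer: 0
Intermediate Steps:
j = 16 (j = 7 + (6 - 1*(-3)) = 7 + (6 + 3) = 7 + 9 = 16)
l(A, E) = 0
J(u) = u + 2*u² (J(u) = (u² + u²) + u = 2*u² + u = u + 2*u²)
(j*l(-4, 5))*J(5) = (16*0)*(5*(1 + 2*5)) = 0*(5*(1 + 10)) = 0*(5*11) = 0*55 = 0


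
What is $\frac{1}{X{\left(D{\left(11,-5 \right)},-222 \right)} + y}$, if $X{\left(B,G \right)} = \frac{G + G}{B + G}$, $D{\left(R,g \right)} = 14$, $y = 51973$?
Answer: $\frac{52}{2702707} \approx 1.924 \cdot 10^{-5}$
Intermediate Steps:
$X{\left(B,G \right)} = \frac{2 G}{B + G}$
$\frac{1}{X{\left(D{\left(11,-5 \right)},-222 \right)} + y} = \frac{1}{2 \left(-222\right) \frac{1}{14 - 222} + 51973} = \frac{1}{2 \left(-222\right) \frac{1}{-208} + 51973} = \frac{1}{2 \left(-222\right) \left(- \frac{1}{208}\right) + 51973} = \frac{1}{\frac{111}{52} + 51973} = \frac{1}{\frac{2702707}{52}} = \frac{52}{2702707}$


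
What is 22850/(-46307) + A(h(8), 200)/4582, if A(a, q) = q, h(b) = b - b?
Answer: -47718650/106089337 ≈ -0.44980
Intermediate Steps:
h(b) = 0
22850/(-46307) + A(h(8), 200)/4582 = 22850/(-46307) + 200/4582 = 22850*(-1/46307) + 200*(1/4582) = -22850/46307 + 100/2291 = -47718650/106089337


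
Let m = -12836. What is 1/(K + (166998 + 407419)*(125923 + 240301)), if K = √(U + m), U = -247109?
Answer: 210365291408/44253555829172758882409 - 7*I*√5305/44253555829172758882409 ≈ 4.7536e-12 - 1.1521e-20*I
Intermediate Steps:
K = 7*I*√5305 (K = √(-247109 - 12836) = √(-259945) = 7*I*√5305 ≈ 509.85*I)
1/(K + (166998 + 407419)*(125923 + 240301)) = 1/(7*I*√5305 + (166998 + 407419)*(125923 + 240301)) = 1/(7*I*√5305 + 574417*366224) = 1/(7*I*√5305 + 210365291408) = 1/(210365291408 + 7*I*√5305)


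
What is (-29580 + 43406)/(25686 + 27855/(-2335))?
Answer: 6456742/11989791 ≈ 0.53852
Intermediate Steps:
(-29580 + 43406)/(25686 + 27855/(-2335)) = 13826/(25686 + 27855*(-1/2335)) = 13826/(25686 - 5571/467) = 13826/(11989791/467) = 13826*(467/11989791) = 6456742/11989791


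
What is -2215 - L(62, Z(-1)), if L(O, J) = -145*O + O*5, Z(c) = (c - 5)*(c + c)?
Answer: 6465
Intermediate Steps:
Z(c) = 2*c*(-5 + c) (Z(c) = (-5 + c)*(2*c) = 2*c*(-5 + c))
L(O, J) = -140*O (L(O, J) = -145*O + 5*O = -140*O)
-2215 - L(62, Z(-1)) = -2215 - (-140)*62 = -2215 - 1*(-8680) = -2215 + 8680 = 6465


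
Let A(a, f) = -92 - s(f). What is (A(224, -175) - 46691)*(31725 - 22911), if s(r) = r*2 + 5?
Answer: -409304532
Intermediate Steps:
s(r) = 5 + 2*r (s(r) = 2*r + 5 = 5 + 2*r)
A(a, f) = -97 - 2*f (A(a, f) = -92 - (5 + 2*f) = -92 + (-5 - 2*f) = -97 - 2*f)
(A(224, -175) - 46691)*(31725 - 22911) = ((-97 - 2*(-175)) - 46691)*(31725 - 22911) = ((-97 + 350) - 46691)*8814 = (253 - 46691)*8814 = -46438*8814 = -409304532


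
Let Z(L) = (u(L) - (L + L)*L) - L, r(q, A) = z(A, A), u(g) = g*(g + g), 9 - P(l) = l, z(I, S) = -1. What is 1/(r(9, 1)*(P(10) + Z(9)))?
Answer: 1/10 ≈ 0.10000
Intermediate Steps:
P(l) = 9 - l
u(g) = 2*g**2 (u(g) = g*(2*g) = 2*g**2)
r(q, A) = -1
Z(L) = -L (Z(L) = (2*L**2 - (L + L)*L) - L = (2*L**2 - 2*L*L) - L = (2*L**2 - 2*L**2) - L = 0 - L = -L)
1/(r(9, 1)*(P(10) + Z(9))) = 1/(-((9 - 1*10) - 1*9)) = 1/(-((9 - 10) - 9)) = 1/(-(-1 - 9)) = 1/(-1*(-10)) = 1/10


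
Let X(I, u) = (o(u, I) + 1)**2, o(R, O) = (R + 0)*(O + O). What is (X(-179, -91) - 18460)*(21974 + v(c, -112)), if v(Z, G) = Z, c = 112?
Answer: 23441479241166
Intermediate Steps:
o(R, O) = 2*O*R (o(R, O) = R*(2*O) = 2*O*R)
X(I, u) = (1 + 2*I*u)**2 (X(I, u) = (2*I*u + 1)**2 = (1 + 2*I*u)**2)
(X(-179, -91) - 18460)*(21974 + v(c, -112)) = ((1 + 2*(-179)*(-91))**2 - 18460)*(21974 + 112) = ((1 + 32578)**2 - 18460)*22086 = (32579**2 - 18460)*22086 = (1061391241 - 18460)*22086 = 1061372781*22086 = 23441479241166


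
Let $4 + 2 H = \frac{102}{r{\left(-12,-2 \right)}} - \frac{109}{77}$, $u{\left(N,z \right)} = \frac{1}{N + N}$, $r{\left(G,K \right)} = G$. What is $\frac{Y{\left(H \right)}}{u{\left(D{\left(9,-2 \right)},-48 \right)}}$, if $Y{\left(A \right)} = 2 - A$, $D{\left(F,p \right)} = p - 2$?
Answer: $- \frac{5518}{77} \approx -71.662$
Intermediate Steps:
$D{\left(F,p \right)} = -2 + p$
$u{\left(N,z \right)} = \frac{1}{2 N}$
$H = - \frac{2143}{308}$ ($H = -2 + \frac{\frac{102}{-12} - \frac{109}{77}}{2} = -2 + \frac{102 \left(- \frac{1}{12}\right) - \frac{109}{77}}{2} = -2 + \frac{- \frac{17}{2} - \frac{109}{77}}{2} = -2 + \frac{1}{2} \left(- \frac{1527}{154}\right) = -2 - \frac{1527}{308} = - \frac{2143}{308} \approx -6.9578$)
$\frac{Y{\left(H \right)}}{u{\left(D{\left(9,-2 \right)},-48 \right)}} = \frac{2 - - \frac{2143}{308}}{\frac{1}{2} \frac{1}{-2 - 2}} = \frac{2 + \frac{2143}{308}}{\frac{1}{2} \frac{1}{-4}} = \frac{2759}{308 \cdot \frac{1}{2} \left(- \frac{1}{4}\right)} = \frac{2759}{308 \left(- \frac{1}{8}\right)} = \frac{2759}{308} \left(-8\right) = - \frac{5518}{77}$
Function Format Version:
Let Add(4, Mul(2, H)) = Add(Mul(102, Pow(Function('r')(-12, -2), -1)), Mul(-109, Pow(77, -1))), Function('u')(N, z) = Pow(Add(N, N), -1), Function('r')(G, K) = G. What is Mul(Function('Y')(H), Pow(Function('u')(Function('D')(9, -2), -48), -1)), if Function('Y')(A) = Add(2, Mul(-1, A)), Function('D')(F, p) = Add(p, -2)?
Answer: Rational(-5518, 77) ≈ -71.662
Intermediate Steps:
Function('D')(F, p) = Add(-2, p)
Function('u')(N, z) = Mul(Rational(1, 2), Pow(N, -1)) (Function('u')(N, z) = Pow(Mul(2, N), -1) = Mul(Rational(1, 2), Pow(N, -1)))
H = Rational(-2143, 308) (H = Add(-2, Mul(Rational(1, 2), Add(Mul(102, Pow(-12, -1)), Mul(-109, Pow(77, -1))))) = Add(-2, Mul(Rational(1, 2), Add(Mul(102, Rational(-1, 12)), Mul(-109, Rational(1, 77))))) = Add(-2, Mul(Rational(1, 2), Add(Rational(-17, 2), Rational(-109, 77)))) = Add(-2, Mul(Rational(1, 2), Rational(-1527, 154))) = Add(-2, Rational(-1527, 308)) = Rational(-2143, 308) ≈ -6.9578)
Mul(Function('Y')(H), Pow(Function('u')(Function('D')(9, -2), -48), -1)) = Mul(Add(2, Mul(-1, Rational(-2143, 308))), Pow(Mul(Rational(1, 2), Pow(Add(-2, -2), -1)), -1)) = Mul(Add(2, Rational(2143, 308)), Pow(Mul(Rational(1, 2), Pow(-4, -1)), -1)) = Mul(Rational(2759, 308), Pow(Mul(Rational(1, 2), Rational(-1, 4)), -1)) = Mul(Rational(2759, 308), Pow(Rational(-1, 8), -1)) = Mul(Rational(2759, 308), -8) = Rational(-5518, 77)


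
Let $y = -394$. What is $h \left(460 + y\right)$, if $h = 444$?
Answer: $29304$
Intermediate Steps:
$h \left(460 + y\right) = 444 \left(460 - 394\right) = 444 \cdot 66 = 29304$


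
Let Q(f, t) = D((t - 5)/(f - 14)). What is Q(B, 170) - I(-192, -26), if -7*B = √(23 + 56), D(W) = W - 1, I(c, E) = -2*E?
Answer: -41201/635 + 77*√79/635 ≈ -63.806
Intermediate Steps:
D(W) = -1 + W
B = -√79/7 (B = -√(23 + 56)/7 = -√79/7 ≈ -1.2697)
Q(f, t) = -1 + (-5 + t)/(-14 + f) (Q(f, t) = -1 + (t - 5)/(f - 14) = -1 + (-5 + t)/(-14 + f))
Q(B, 170) - I(-192, -26) = (9 + 170 - (-1)*√79/7)/(-14 - √79/7) - (-2)*(-26) = (9 + 170 + √79/7)/(-14 - √79/7) - 1*52 = (179 + √79/7)/(-14 - √79/7) - 52 = -52 + (179 + √79/7)/(-14 - √79/7)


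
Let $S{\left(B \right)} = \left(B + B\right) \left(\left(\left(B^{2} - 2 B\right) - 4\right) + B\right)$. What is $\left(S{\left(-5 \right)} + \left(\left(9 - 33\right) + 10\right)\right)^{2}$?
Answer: $75076$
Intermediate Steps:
$S{\left(B \right)} = 2 B \left(-4 + B^{2} - B\right)$ ($S{\left(B \right)} = 2 B \left(\left(-4 + B^{2} - 2 B\right) + B\right) = 2 B \left(-4 + B^{2} - B\right)$)
$\left(S{\left(-5 \right)} + \left(\left(9 - 33\right) + 10\right)\right)^{2} = \left(2 \left(-5\right) \left(-4 + \left(-5\right)^{2} - -5\right) + \left(\left(9 - 33\right) + 10\right)\right)^{2} = \left(2 \left(-5\right) \left(-4 + 25 + 5\right) + \left(-24 + 10\right)\right)^{2} = \left(2 \left(-5\right) 26 - 14\right)^{2} = \left(-260 - 14\right)^{2} = \left(-274\right)^{2} = 75076$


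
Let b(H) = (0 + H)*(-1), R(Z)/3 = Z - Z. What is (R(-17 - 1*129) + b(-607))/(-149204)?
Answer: -607/149204 ≈ -0.0040683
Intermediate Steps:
R(Z) = 0 (R(Z) = 3*(Z - Z) = 3*0 = 0)
b(H) = -H (b(H) = H*(-1) = -H)
(R(-17 - 1*129) + b(-607))/(-149204) = (0 - 1*(-607))/(-149204) = (0 + 607)*(-1/149204) = 607*(-1/149204) = -607/149204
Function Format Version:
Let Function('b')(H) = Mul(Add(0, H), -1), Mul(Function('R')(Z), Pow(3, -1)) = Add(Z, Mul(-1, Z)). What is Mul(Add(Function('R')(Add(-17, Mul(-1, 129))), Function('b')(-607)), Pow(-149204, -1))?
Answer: Rational(-607, 149204) ≈ -0.0040683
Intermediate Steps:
Function('R')(Z) = 0 (Function('R')(Z) = Mul(3, Add(Z, Mul(-1, Z))) = Mul(3, 0) = 0)
Function('b')(H) = Mul(-1, H) (Function('b')(H) = Mul(H, -1) = Mul(-1, H))
Mul(Add(Function('R')(Add(-17, Mul(-1, 129))), Function('b')(-607)), Pow(-149204, -1)) = Mul(Add(0, Mul(-1, -607)), Pow(-149204, -1)) = Mul(Add(0, 607), Rational(-1, 149204)) = Mul(607, Rational(-1, 149204)) = Rational(-607, 149204)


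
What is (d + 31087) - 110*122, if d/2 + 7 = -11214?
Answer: -4775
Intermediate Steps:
d = -22442 (d = -14 + 2*(-11214) = -14 - 22428 = -22442)
(d + 31087) - 110*122 = (-22442 + 31087) - 110*122 = 8645 - 13420 = -4775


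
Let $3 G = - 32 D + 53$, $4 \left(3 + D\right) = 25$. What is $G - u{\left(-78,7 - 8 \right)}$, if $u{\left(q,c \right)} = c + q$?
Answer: $62$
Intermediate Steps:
$D = \frac{13}{4}$ ($D = -3 + \frac{1}{4} \cdot 25 = -3 + \frac{25}{4} = \frac{13}{4} \approx 3.25$)
$G = -17$ ($G = \frac{\left(-32\right) \frac{13}{4} + 53}{3} = \frac{-104 + 53}{3} = \frac{1}{3} \left(-51\right) = -17$)
$G - u{\left(-78,7 - 8 \right)} = -17 - \left(\left(7 - 8\right) - 78\right) = -17 - \left(-1 - 78\right) = -17 - -79 = -17 + 79 = 62$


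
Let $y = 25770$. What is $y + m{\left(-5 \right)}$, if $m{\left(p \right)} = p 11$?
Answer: $25715$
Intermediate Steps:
$m{\left(p \right)} = 11 p$
$y + m{\left(-5 \right)} = 25770 + 11 \left(-5\right) = 25770 - 55 = 25715$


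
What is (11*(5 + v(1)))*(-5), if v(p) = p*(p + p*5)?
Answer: -605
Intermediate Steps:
v(p) = 6*p² (v(p) = p*(p + 5*p) = p*(6*p) = 6*p²)
(11*(5 + v(1)))*(-5) = (11*(5 + 6*1²))*(-5) = (11*(5 + 6*1))*(-5) = (11*(5 + 6))*(-5) = (11*11)*(-5) = 121*(-5) = -605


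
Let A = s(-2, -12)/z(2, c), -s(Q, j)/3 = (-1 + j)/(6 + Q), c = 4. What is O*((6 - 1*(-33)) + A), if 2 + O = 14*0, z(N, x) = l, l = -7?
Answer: -1053/14 ≈ -75.214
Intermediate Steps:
z(N, x) = -7
O = -2 (O = -2 + 14*0 = -2 + 0 = -2)
s(Q, j) = -3*(-1 + j)/(6 + Q)
A = -39/28 (A = (3*(1 - 1*(-12))/(6 - 2))/(-7) = (3*(1 + 12)/4)*(-1/7) = (3*(1/4)*13)*(-1/7) = (39/4)*(-1/7) = -39/28 ≈ -1.3929)
O*((6 - 1*(-33)) + A) = -2*((6 - 1*(-33)) - 39/28) = -2*((6 + 33) - 39/28) = -2*(39 - 39/28) = -2*1053/28 = -1053/14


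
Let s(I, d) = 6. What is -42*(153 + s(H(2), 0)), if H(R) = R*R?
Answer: -6678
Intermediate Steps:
H(R) = R²
-42*(153 + s(H(2), 0)) = -42*(153 + 6) = -42*159 = -6678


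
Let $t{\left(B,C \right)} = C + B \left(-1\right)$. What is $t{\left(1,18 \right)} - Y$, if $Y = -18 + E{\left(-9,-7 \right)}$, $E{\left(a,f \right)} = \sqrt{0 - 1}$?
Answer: $35 - i \approx 35.0 - 1.0 i$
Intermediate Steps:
$t{\left(B,C \right)} = C - B$
$E{\left(a,f \right)} = i$ ($E{\left(a,f \right)} = \sqrt{-1} = i$)
$Y = -18 + i \approx -18.0 + 1.0 i$
$t{\left(1,18 \right)} - Y = \left(18 - 1\right) - \left(-18 + i\right) = \left(18 - 1\right) + \left(18 - i\right) = 17 + \left(18 - i\right) = 35 - i$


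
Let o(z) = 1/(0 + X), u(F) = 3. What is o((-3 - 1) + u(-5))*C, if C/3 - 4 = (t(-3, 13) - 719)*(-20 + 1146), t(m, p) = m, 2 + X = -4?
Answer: 406484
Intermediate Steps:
X = -6 (X = -2 - 4 = -6)
o(z) = -⅙ (o(z) = 1/(0 - 6) = 1/(-6) = -⅙)
C = -2438904 (C = 12 + 3*((-3 - 719)*(-20 + 1146)) = 12 + 3*(-722*1126) = 12 + 3*(-812972) = 12 - 2438916 = -2438904)
o((-3 - 1) + u(-5))*C = -⅙*(-2438904) = 406484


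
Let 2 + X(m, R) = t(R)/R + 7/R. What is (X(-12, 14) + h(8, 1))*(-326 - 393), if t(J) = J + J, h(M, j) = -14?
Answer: 19413/2 ≈ 9706.5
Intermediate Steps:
t(J) = 2*J
X(m, R) = 7/R (X(m, R) = -2 + ((2*R)/R + 7/R) = -2 + (2 + 7/R) = 7/R)
(X(-12, 14) + h(8, 1))*(-326 - 393) = (7/14 - 14)*(-326 - 393) = (7*(1/14) - 14)*(-719) = (½ - 14)*(-719) = -27/2*(-719) = 19413/2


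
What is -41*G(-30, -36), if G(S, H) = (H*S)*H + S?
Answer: 1595310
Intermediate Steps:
G(S, H) = S + S*H**2 (G(S, H) = S*H**2 + S = S + S*H**2)
-41*G(-30, -36) = -(-1230)*(1 + (-36)**2) = -(-1230)*(1 + 1296) = -(-1230)*1297 = -41*(-38910) = 1595310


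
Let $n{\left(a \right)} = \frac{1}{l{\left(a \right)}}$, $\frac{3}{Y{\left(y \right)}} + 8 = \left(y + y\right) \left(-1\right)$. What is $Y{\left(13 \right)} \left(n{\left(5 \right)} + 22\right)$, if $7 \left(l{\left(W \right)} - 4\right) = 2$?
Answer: $- \frac{667}{340} \approx -1.9618$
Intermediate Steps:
$l{\left(W \right)} = \frac{30}{7}$ ($l{\left(W \right)} = 4 + \frac{1}{7} \cdot 2 = 4 + \frac{2}{7} = \frac{30}{7}$)
$Y{\left(y \right)} = \frac{3}{-8 - 2 y}$ ($Y{\left(y \right)} = \frac{3}{-8 + \left(y + y\right) \left(-1\right)} = \frac{3}{-8 + 2 y \left(-1\right)} = \frac{3}{-8 - 2 y}$)
$n{\left(a \right)} = \frac{7}{30}$ ($n{\left(a \right)} = \frac{1}{\frac{30}{7}} = \frac{7}{30}$)
$Y{\left(13 \right)} \left(n{\left(5 \right)} + 22\right) = - \frac{3}{8 + 2 \cdot 13} \left(\frac{7}{30} + 22\right) = - \frac{3}{8 + 26} \cdot \frac{667}{30} = - \frac{3}{34} \cdot \frac{667}{30} = \left(-3\right) \frac{1}{34} \cdot \frac{667}{30} = \left(- \frac{3}{34}\right) \frac{667}{30} = - \frac{667}{340}$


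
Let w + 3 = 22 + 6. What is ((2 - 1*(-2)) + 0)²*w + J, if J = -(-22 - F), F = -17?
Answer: 405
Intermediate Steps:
w = 25 (w = -3 + (22 + 6) = -3 + 28 = 25)
J = 5 (J = -(-22 - 1*(-17)) = -(-22 + 17) = -1*(-5) = 5)
((2 - 1*(-2)) + 0)²*w + J = ((2 - 1*(-2)) + 0)²*25 + 5 = ((2 + 2) + 0)²*25 + 5 = (4 + 0)²*25 + 5 = 4²*25 + 5 = 16*25 + 5 = 400 + 5 = 405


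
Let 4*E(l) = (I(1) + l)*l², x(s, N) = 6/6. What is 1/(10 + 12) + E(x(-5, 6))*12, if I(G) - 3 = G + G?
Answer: 397/22 ≈ 18.045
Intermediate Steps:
x(s, N) = 1 (x(s, N) = 6*(⅙) = 1)
I(G) = 3 + 2*G (I(G) = 3 + (G + G) = 3 + 2*G)
E(l) = l²*(5 + l)/4 (E(l) = (((3 + 2*1) + l)*l²)/4 = (((3 + 2) + l)*l²)/4 = ((5 + l)*l²)/4 = (l²*(5 + l))/4 = l²*(5 + l)/4)
1/(10 + 12) + E(x(-5, 6))*12 = 1/(10 + 12) + ((¼)*1²*(5 + 1))*12 = 1/22 + ((¼)*1*6)*12 = 1/22 + (3/2)*12 = 1/22 + 18 = 397/22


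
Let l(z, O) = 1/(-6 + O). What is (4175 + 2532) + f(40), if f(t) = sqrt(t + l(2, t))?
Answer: 6707 + sqrt(46274)/34 ≈ 6713.3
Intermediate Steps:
f(t) = sqrt(t + 1/(-6 + t))
(4175 + 2532) + f(40) = (4175 + 2532) + sqrt((1 + 40*(-6 + 40))/(-6 + 40)) = 6707 + sqrt((1 + 40*34)/34) = 6707 + sqrt((1 + 1360)/34) = 6707 + sqrt((1/34)*1361) = 6707 + sqrt(1361/34) = 6707 + sqrt(46274)/34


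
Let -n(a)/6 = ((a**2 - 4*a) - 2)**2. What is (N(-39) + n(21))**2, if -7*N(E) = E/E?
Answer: 28016388888601/49 ≈ 5.7176e+11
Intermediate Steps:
N(E) = -1/7 (N(E) = -E/(7*E) = -1/7*1 = -1/7)
n(a) = -6*(-2 + a**2 - 4*a)**2 (n(a) = -6*((a**2 - 4*a) - 2)**2 = -6*(-2 + a**2 - 4*a)**2)
(N(-39) + n(21))**2 = (-1/7 - 6*(2 - 1*21**2 + 4*21)**2)**2 = (-1/7 - 6*(2 - 1*441 + 84)**2)**2 = (-1/7 - 6*(2 - 441 + 84)**2)**2 = (-1/7 - 6*(-355)**2)**2 = (-1/7 - 6*126025)**2 = (-1/7 - 756150)**2 = (-5293051/7)**2 = 28016388888601/49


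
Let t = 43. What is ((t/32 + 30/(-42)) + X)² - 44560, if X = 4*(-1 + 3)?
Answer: -2232106071/50176 ≈ -44486.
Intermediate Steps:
X = 8 (X = 4*2 = 8)
((t/32 + 30/(-42)) + X)² - 44560 = ((43/32 + 30/(-42)) + 8)² - 44560 = ((43*(1/32) + 30*(-1/42)) + 8)² - 44560 = ((43/32 - 5/7) + 8)² - 44560 = (141/224 + 8)² - 44560 = (1933/224)² - 44560 = 3736489/50176 - 44560 = -2232106071/50176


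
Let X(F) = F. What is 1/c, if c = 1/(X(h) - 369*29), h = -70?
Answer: -10771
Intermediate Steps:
c = -1/10771 (c = 1/(-70 - 369*29) = 1/(-70 - 10701) = 1/(-10771) = -1/10771 ≈ -9.2842e-5)
1/c = 1/(-1/10771) = -10771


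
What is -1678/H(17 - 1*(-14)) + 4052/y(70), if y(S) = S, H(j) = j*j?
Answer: 1888256/33635 ≈ 56.140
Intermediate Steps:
H(j) = j²
-1678/H(17 - 1*(-14)) + 4052/y(70) = -1678/(17 - 1*(-14))² + 4052/70 = -1678/(17 + 14)² + 4052*(1/70) = -1678/(31²) + 2026/35 = -1678/961 + 2026/35 = 1888256/33635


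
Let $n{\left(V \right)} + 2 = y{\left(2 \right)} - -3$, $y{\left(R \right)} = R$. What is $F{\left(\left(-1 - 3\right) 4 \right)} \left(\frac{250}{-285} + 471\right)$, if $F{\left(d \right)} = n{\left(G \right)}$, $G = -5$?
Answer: $\frac{26797}{19} \approx 1410.4$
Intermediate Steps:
$n{\left(V \right)} = 3$ ($n{\left(V \right)} = -2 + \left(2 - -3\right) = -2 + \left(2 + 3\right) = -2 + 5 = 3$)
$F{\left(d \right)} = 3$
$F{\left(\left(-1 - 3\right) 4 \right)} \left(\frac{250}{-285} + 471\right) = 3 \left(\frac{250}{-285} + 471\right) = 3 \left(250 \left(- \frac{1}{285}\right) + 471\right) = 3 \left(- \frac{50}{57} + 471\right) = 3 \cdot \frac{26797}{57} = \frac{26797}{19}$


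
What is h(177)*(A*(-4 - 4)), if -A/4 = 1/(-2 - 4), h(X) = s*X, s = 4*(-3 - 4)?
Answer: 26432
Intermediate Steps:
s = -28 (s = 4*(-7) = -28)
h(X) = -28*X
A = ⅔ (A = -4/(-2 - 4) = -4/(-6) = -4*(-⅙) = ⅔ ≈ 0.66667)
h(177)*(A*(-4 - 4)) = (-28*177)*(2*(-4 - 4)/3) = -3304*(-8) = -4956*(-16/3) = 26432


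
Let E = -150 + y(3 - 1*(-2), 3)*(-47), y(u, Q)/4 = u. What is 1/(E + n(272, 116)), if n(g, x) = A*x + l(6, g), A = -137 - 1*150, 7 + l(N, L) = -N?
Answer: -1/34395 ≈ -2.9074e-5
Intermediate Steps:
l(N, L) = -7 - N
A = -287 (A = -137 - 150 = -287)
y(u, Q) = 4*u
n(g, x) = -13 - 287*x (n(g, x) = -287*x + (-7 - 1*6) = -287*x + (-7 - 6) = -287*x - 13 = -13 - 287*x)
E = -1090 (E = -150 + (4*(3 - 1*(-2)))*(-47) = -150 + (4*(3 + 2))*(-47) = -150 + (4*5)*(-47) = -150 + 20*(-47) = -150 - 940 = -1090)
1/(E + n(272, 116)) = 1/(-1090 + (-13 - 287*116)) = 1/(-1090 + (-13 - 33292)) = 1/(-1090 - 33305) = 1/(-34395) = -1/34395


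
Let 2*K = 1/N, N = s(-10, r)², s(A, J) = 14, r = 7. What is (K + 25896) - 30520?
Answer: -1812607/392 ≈ -4624.0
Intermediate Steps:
N = 196 (N = 14² = 196)
K = 1/392 (K = (½)/196 = (½)*(1/196) = 1/392 ≈ 0.0025510)
(K + 25896) - 30520 = (1/392 + 25896) - 30520 = 10151233/392 - 30520 = -1812607/392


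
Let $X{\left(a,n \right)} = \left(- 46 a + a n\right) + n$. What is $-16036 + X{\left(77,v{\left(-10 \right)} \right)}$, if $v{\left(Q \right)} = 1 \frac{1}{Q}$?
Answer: $- \frac{97929}{5} \approx -19586.0$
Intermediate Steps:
$v{\left(Q \right)} = \frac{1}{Q}$
$X{\left(a,n \right)} = n - 46 a + a n$
$-16036 + X{\left(77,v{\left(-10 \right)} \right)} = -16036 + \left(\frac{1}{-10} - 3542 + \frac{77}{-10}\right) = -16036 - \frac{17749}{5} = - \frac{97929}{5}$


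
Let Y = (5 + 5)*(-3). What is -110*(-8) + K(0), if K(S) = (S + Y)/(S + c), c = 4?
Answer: 1745/2 ≈ 872.50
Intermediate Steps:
Y = -30 (Y = 10*(-3) = -30)
K(S) = (-30 + S)/(4 + S) (K(S) = (S - 30)/(S + 4) = (-30 + S)/(4 + S))
-110*(-8) + K(0) = -110*(-8) + (-30 + 0)/(4 + 0) = 880 - 30/4 = 880 + (1/4)*(-30) = 880 - 15/2 = 1745/2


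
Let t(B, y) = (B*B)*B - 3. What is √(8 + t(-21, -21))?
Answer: 2*I*√2314 ≈ 96.208*I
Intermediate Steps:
t(B, y) = -3 + B³ (t(B, y) = B²*B - 3 = B³ - 3 = -3 + B³)
√(8 + t(-21, -21)) = √(8 + (-3 + (-21)³)) = √(8 + (-3 - 9261)) = √(8 - 9264) = √(-9256) = 2*I*√2314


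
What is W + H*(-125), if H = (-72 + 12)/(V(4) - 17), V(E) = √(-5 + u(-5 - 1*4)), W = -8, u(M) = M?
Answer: -43308/101 - 2500*I*√14/101 ≈ -428.79 - 92.615*I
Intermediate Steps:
V(E) = I*√14 (V(E) = √(-5 + (-5 - 1*4)) = √(-5 + (-5 - 4)) = √(-5 - 9) = √(-14) = I*√14)
H = -60/(-17 + I*√14) (H = (-72 + 12)/(I*√14 - 17) = -60/(-17 + I*√14) ≈ 3.3663 + 0.74092*I)
W + H*(-125) = -8 + (340/101 + 20*I*√14/101)*(-125) = -8 + (-42500/101 - 2500*I*√14/101) = -43308/101 - 2500*I*√14/101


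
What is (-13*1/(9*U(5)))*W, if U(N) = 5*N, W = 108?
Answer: -156/25 ≈ -6.2400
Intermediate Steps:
(-13*1/(9*U(5)))*W = -13/((-3*(-3))*(5*5))*108 = -13/(9*25)*108 = -13/225*108 = -156/25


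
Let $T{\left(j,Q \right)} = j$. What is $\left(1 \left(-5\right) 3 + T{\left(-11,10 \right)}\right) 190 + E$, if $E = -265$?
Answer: $-5205$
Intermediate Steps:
$\left(1 \left(-5\right) 3 + T{\left(-11,10 \right)}\right) 190 + E = \left(1 \left(-5\right) 3 - 11\right) 190 - 265 = \left(\left(-5\right) 3 - 11\right) 190 - 265 = \left(-15 - 11\right) 190 - 265 = \left(-26\right) 190 - 265 = -4940 - 265 = -5205$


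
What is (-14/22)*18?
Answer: -126/11 ≈ -11.455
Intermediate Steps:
(-14/22)*18 = ((1/22)*(-14))*18 = -7/11*18 = -126/11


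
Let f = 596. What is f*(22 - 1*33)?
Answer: -6556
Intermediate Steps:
f*(22 - 1*33) = 596*(22 - 1*33) = 596*(22 - 33) = 596*(-11) = -6556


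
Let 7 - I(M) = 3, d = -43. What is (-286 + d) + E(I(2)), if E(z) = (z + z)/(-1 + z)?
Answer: -979/3 ≈ -326.33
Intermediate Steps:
I(M) = 4 (I(M) = 7 - 1*3 = 7 - 3 = 4)
E(z) = 2*z/(-1 + z) (E(z) = (2*z)/(-1 + z) = 2*z/(-1 + z))
(-286 + d) + E(I(2)) = (-286 - 43) + 2*4/(-1 + 4) = -329 + 2*4/3 = -329 + 2*4*(1/3) = -329 + 8/3 = -979/3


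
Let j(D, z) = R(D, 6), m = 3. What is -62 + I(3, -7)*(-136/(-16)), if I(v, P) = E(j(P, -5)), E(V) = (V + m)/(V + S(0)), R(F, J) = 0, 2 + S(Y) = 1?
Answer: -175/2 ≈ -87.500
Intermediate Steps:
S(Y) = -1 (S(Y) = -2 + 1 = -1)
j(D, z) = 0
E(V) = (3 + V)/(-1 + V) (E(V) = (V + 3)/(V - 1) = (3 + V)/(-1 + V))
I(v, P) = -3 (I(v, P) = (3 + 0)/(-1 + 0) = 3/(-1) = -1*3 = -3)
-62 + I(3, -7)*(-136/(-16)) = -62 - (-408)/(-16) = -62 - (-408)*(-1)/16 = -62 - 3*17/2 = -62 - 51/2 = -175/2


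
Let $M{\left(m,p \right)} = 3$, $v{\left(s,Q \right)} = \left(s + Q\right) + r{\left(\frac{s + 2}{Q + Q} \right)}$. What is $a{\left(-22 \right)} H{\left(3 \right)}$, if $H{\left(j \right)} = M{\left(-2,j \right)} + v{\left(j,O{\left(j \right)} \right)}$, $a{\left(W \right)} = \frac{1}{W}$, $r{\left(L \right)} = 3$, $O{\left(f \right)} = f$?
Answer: $- \frac{6}{11} \approx -0.54545$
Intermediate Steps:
$v{\left(s,Q \right)} = 3 + Q + s$ ($v{\left(s,Q \right)} = \left(s + Q\right) + 3 = \left(Q + s\right) + 3 = 3 + Q + s$)
$H{\left(j \right)} = 6 + 2 j$ ($H{\left(j \right)} = 3 + \left(3 + j + j\right) = 3 + \left(3 + 2 j\right) = 6 + 2 j$)
$a{\left(-22 \right)} H{\left(3 \right)} = \frac{6 + 2 \cdot 3}{-22} = - \frac{6 + 6}{22} = \left(- \frac{1}{22}\right) 12 = - \frac{6}{11}$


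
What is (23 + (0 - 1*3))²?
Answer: 400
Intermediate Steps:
(23 + (0 - 1*3))² = (23 + (0 - 3))² = (23 - 3)² = 20² = 400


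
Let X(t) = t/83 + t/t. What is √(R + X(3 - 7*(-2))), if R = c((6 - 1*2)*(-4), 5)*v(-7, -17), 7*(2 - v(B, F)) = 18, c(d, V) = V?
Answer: 8*I*√8715/581 ≈ 1.2854*I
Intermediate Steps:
v(B, F) = -4/7 (v(B, F) = 2 - ⅐*18 = 2 - 18/7 = -4/7)
R = -20/7 (R = 5*(-4/7) = -20/7 ≈ -2.8571)
X(t) = 1 + t/83 (X(t) = t*(1/83) + 1 = t/83 + 1 = 1 + t/83)
√(R + X(3 - 7*(-2))) = √(-20/7 + (1 + (3 - 7*(-2))/83)) = √(-20/7 + (1 + (3 + 14)/83)) = √(-20/7 + (1 + (1/83)*17)) = √(-20/7 + (1 + 17/83)) = √(-20/7 + 100/83) = √(-960/581) = 8*I*√8715/581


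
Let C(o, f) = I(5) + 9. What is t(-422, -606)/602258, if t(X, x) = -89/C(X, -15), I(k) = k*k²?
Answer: -89/80702572 ≈ -1.1028e-6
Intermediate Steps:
I(k) = k³
C(o, f) = 134 (C(o, f) = 5³ + 9 = 125 + 9 = 134)
t(X, x) = -89/134
t(-422, -606)/602258 = -89/134/602258 = -89/134*1/602258 = -89/80702572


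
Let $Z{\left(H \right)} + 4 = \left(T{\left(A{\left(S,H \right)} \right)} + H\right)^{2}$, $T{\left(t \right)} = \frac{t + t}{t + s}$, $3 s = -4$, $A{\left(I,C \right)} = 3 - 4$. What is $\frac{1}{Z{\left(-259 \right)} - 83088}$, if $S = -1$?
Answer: $- \frac{49}{806259} \approx -6.0775 \cdot 10^{-5}$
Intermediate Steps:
$A{\left(I,C \right)} = -1$ ($A{\left(I,C \right)} = 3 - 4 = -1$)
$s = - \frac{4}{3}$ ($s = \frac{1}{3} \left(-4\right) = - \frac{4}{3} \approx -1.3333$)
$T{\left(t \right)} = \frac{2 t}{- \frac{4}{3} + t}$ ($T{\left(t \right)} = \frac{t + t}{t - \frac{4}{3}} = \frac{2 t}{- \frac{4}{3} + t}$)
$Z{\left(H \right)} = -4 + \left(\frac{6}{7} + H\right)^{2}$ ($Z{\left(H \right)} = -4 + \left(6 \left(-1\right) \frac{1}{-4 + 3 \left(-1\right)} + H\right)^{2} = -4 + \left(6 \left(-1\right) \frac{1}{-4 - 3} + H\right)^{2} = -4 + \left(6 \left(-1\right) \frac{1}{-7} + H\right)^{2} = -4 + \left(6 \left(-1\right) \left(- \frac{1}{7}\right) + H\right)^{2} = -4 + \left(\frac{6}{7} + H\right)^{2}$)
$\frac{1}{Z{\left(-259 \right)} - 83088} = \frac{1}{\left(-4 + \frac{\left(6 + 7 \left(-259\right)\right)^{2}}{49}\right) - 83088} = \frac{1}{\left(-4 + \frac{\left(6 - 1813\right)^{2}}{49}\right) - 83088} = \frac{1}{\left(-4 + \frac{\left(-1807\right)^{2}}{49}\right) - 83088} = \frac{1}{\left(-4 + \frac{1}{49} \cdot 3265249\right) - 83088} = \frac{1}{\left(-4 + \frac{3265249}{49}\right) - 83088} = \frac{1}{\frac{3265053}{49} - 83088} = \frac{1}{- \frac{806259}{49}} = - \frac{49}{806259}$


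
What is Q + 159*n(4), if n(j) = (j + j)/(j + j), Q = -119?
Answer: 40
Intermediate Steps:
n(j) = 1 (n(j) = (2*j)/((2*j)) = (2*j)*(1/(2*j)) = 1)
Q + 159*n(4) = -119 + 159*1 = -119 + 159 = 40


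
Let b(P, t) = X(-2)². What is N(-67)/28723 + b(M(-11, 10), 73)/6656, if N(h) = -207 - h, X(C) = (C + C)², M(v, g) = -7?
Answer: 25083/746798 ≈ 0.033587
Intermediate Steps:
X(C) = 4*C² (X(C) = (2*C)² = 4*C²)
b(P, t) = 256 (b(P, t) = (4*(-2)²)² = (4*4)² = 16² = 256)
N(-67)/28723 + b(M(-11, 10), 73)/6656 = (-207 - 1*(-67))/28723 + 256/6656 = (-207 + 67)*(1/28723) + 256*(1/6656) = -140*1/28723 + 1/26 = -140/28723 + 1/26 = 25083/746798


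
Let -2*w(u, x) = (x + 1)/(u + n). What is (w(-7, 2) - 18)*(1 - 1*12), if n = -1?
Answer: 3135/16 ≈ 195.94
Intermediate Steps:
w(u, x) = -(1 + x)/(2*(-1 + u)) (w(u, x) = -(x + 1)/(2*(u - 1)) = -(1 + x)/(2*(-1 + u)))
(w(-7, 2) - 18)*(1 - 1*12) = ((-1 - 1*2)/(2*(-1 - 7)) - 18)*(1 - 1*12) = ((½)*(-1 - 2)/(-8) - 18)*(1 - 12) = ((½)*(-⅛)*(-3) - 18)*(-11) = (3/16 - 18)*(-11) = -285/16*(-11) = 3135/16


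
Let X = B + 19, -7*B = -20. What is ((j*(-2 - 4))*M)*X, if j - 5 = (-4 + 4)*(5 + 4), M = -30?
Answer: 137700/7 ≈ 19671.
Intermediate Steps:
B = 20/7 (B = -⅐*(-20) = 20/7 ≈ 2.8571)
j = 5 (j = 5 + (-4 + 4)*(5 + 4) = 5 + 0*9 = 5 + 0 = 5)
X = 153/7 (X = 20/7 + 19 = 153/7 ≈ 21.857)
((j*(-2 - 4))*M)*X = ((5*(-2 - 4))*(-30))*(153/7) = ((5*(-6))*(-30))*(153/7) = -30*(-30)*(153/7) = 900*(153/7) = 137700/7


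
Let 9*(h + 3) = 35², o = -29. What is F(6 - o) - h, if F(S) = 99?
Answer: -307/9 ≈ -34.111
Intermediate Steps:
h = 1198/9 (h = -3 + (⅑)*35² = -3 + (⅑)*1225 = -3 + 1225/9 = 1198/9 ≈ 133.11)
F(6 - o) - h = 99 - 1*1198/9 = 99 - 1198/9 = -307/9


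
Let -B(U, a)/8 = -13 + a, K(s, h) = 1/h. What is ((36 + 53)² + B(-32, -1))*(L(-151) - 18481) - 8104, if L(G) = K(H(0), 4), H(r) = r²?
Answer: -593855875/4 ≈ -1.4846e+8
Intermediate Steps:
L(G) = ¼ (L(G) = 1/4 = ¼)
B(U, a) = 104 - 8*a (B(U, a) = -8*(-13 + a) = 104 - 8*a)
((36 + 53)² + B(-32, -1))*(L(-151) - 18481) - 8104 = ((36 + 53)² + (104 - 8*(-1)))*(¼ - 18481) - 8104 = (89² + (104 + 8))*(-73923/4) - 8104 = (7921 + 112)*(-73923/4) - 8104 = 8033*(-73923/4) - 8104 = -593823459/4 - 8104 = -593855875/4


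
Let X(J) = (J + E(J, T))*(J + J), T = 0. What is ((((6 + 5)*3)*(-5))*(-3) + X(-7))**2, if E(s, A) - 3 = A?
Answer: 303601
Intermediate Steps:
E(s, A) = 3 + A
X(J) = 2*J*(3 + J) (X(J) = (J + (3 + 0))*(J + J) = (J + 3)*(2*J) = (3 + J)*(2*J) = 2*J*(3 + J))
((((6 + 5)*3)*(-5))*(-3) + X(-7))**2 = ((((6 + 5)*3)*(-5))*(-3) + 2*(-7)*(3 - 7))**2 = (((11*3)*(-5))*(-3) + 2*(-7)*(-4))**2 = ((33*(-5))*(-3) + 56)**2 = (-165*(-3) + 56)**2 = (495 + 56)**2 = 551**2 = 303601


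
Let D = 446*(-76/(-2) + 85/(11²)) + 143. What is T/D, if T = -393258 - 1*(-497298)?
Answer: 12588840/2105921 ≈ 5.9778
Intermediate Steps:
D = 2105921/121 (D = 446*(-76*(-½) + 85/121) + 143 = 446*(38 + 85*(1/121)) + 143 = 446*(38 + 85/121) + 143 = 446*(4683/121) + 143 = 2088618/121 + 143 = 2105921/121 ≈ 17404.)
T = 104040 (T = -393258 + 497298 = 104040)
T/D = 104040/(2105921/121) = 104040*(121/2105921) = 12588840/2105921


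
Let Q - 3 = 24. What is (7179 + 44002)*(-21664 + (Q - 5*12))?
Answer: -1110474157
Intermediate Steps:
Q = 27 (Q = 3 + 24 = 27)
(7179 + 44002)*(-21664 + (Q - 5*12)) = (7179 + 44002)*(-21664 + (27 - 5*12)) = 51181*(-21664 + (27 - 60)) = 51181*(-21664 - 33) = 51181*(-21697) = -1110474157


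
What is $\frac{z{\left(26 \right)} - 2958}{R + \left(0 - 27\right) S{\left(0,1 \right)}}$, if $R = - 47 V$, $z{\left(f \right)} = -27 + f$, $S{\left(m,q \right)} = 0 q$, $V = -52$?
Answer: $- \frac{2959}{2444} \approx -1.2107$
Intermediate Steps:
$S{\left(m,q \right)} = 0$
$R = 2444$ ($R = \left(-47\right) \left(-52\right) = 2444$)
$\frac{z{\left(26 \right)} - 2958}{R + \left(0 - 27\right) S{\left(0,1 \right)}} = \frac{\left(-27 + 26\right) - 2958}{2444 + \left(0 - 27\right) 0} = \frac{-1 - 2958}{2444 - 0} = - \frac{2959}{2444 + 0} = - \frac{2959}{2444}$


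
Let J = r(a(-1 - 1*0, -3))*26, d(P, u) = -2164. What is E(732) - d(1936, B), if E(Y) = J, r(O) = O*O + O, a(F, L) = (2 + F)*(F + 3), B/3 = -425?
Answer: 2320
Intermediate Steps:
B = -1275 (B = 3*(-425) = -1275)
a(F, L) = (2 + F)*(3 + F)
r(O) = O + O² (r(O) = O² + O = O + O²)
J = 156 (J = ((6 + (-1 - 1*0)² + 5*(-1 - 1*0))*(1 + (6 + (-1 - 1*0)² + 5*(-1 - 1*0))))*26 = ((6 + (-1 + 0)² + 5*(-1 + 0))*(1 + (6 + (-1 + 0)² + 5*(-1 + 0))))*26 = ((6 + (-1)² + 5*(-1))*(1 + (6 + (-1)² + 5*(-1))))*26 = ((6 + 1 - 5)*(1 + (6 + 1 - 5)))*26 = (2*(1 + 2))*26 = (2*3)*26 = 6*26 = 156)
E(Y) = 156
E(732) - d(1936, B) = 156 - 1*(-2164) = 156 + 2164 = 2320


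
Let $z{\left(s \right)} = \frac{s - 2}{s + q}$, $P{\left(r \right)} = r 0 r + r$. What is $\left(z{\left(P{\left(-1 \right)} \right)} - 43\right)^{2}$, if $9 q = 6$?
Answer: $1156$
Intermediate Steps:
$q = \frac{2}{3}$ ($q = \frac{1}{9} \cdot 6 = \frac{2}{3} \approx 0.66667$)
$P{\left(r \right)} = r$ ($P{\left(r \right)} = r 0 + r = 0 + r = r$)
$z{\left(s \right)} = \frac{-2 + s}{\frac{2}{3} + s}$ ($z{\left(s \right)} = \frac{s - 2}{s + \frac{2}{3}} = \frac{-2 + s}{\frac{2}{3} + s}$)
$\left(z{\left(P{\left(-1 \right)} \right)} - 43\right)^{2} = \left(\frac{3 \left(-2 - 1\right)}{2 + 3 \left(-1\right)} - 43\right)^{2} = \left(3 \frac{1}{2 - 3} \left(-3\right) - 43\right)^{2} = \left(3 \frac{1}{-1} \left(-3\right) - 43\right)^{2} = \left(3 \left(-1\right) \left(-3\right) - 43\right)^{2} = \left(9 - 43\right)^{2} = \left(-34\right)^{2} = 1156$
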